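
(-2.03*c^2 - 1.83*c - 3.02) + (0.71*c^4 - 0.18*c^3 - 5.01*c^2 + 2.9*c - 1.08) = 0.71*c^4 - 0.18*c^3 - 7.04*c^2 + 1.07*c - 4.1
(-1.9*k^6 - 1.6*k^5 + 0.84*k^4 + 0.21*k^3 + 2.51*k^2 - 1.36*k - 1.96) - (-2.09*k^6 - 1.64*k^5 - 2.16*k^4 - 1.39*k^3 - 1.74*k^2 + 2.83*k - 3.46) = 0.19*k^6 + 0.0399999999999998*k^5 + 3.0*k^4 + 1.6*k^3 + 4.25*k^2 - 4.19*k + 1.5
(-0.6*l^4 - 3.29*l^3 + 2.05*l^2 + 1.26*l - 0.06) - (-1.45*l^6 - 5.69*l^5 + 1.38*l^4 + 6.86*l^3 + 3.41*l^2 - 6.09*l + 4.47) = 1.45*l^6 + 5.69*l^5 - 1.98*l^4 - 10.15*l^3 - 1.36*l^2 + 7.35*l - 4.53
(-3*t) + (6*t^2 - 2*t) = 6*t^2 - 5*t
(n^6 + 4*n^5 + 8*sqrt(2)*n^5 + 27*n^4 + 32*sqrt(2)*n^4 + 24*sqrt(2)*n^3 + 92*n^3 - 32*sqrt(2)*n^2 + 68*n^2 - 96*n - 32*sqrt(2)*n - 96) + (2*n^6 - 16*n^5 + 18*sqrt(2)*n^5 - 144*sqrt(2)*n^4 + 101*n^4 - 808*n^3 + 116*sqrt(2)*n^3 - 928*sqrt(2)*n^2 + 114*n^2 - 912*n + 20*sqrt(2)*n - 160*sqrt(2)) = 3*n^6 - 12*n^5 + 26*sqrt(2)*n^5 - 112*sqrt(2)*n^4 + 128*n^4 - 716*n^3 + 140*sqrt(2)*n^3 - 960*sqrt(2)*n^2 + 182*n^2 - 1008*n - 12*sqrt(2)*n - 160*sqrt(2) - 96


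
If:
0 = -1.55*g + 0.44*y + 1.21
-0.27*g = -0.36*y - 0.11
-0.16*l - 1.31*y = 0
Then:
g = 0.88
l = -2.91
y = 0.36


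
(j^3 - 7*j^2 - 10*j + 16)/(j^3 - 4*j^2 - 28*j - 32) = (j - 1)/(j + 2)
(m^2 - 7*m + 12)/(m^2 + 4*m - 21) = (m - 4)/(m + 7)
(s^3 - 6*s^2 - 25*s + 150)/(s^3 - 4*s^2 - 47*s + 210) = (s + 5)/(s + 7)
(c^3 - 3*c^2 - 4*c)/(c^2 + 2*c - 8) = c*(c^2 - 3*c - 4)/(c^2 + 2*c - 8)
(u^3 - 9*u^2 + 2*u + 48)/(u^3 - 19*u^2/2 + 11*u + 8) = 2*(u^2 - u - 6)/(2*u^2 - 3*u - 2)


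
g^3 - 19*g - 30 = (g - 5)*(g + 2)*(g + 3)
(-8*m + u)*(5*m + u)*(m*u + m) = -40*m^3*u - 40*m^3 - 3*m^2*u^2 - 3*m^2*u + m*u^3 + m*u^2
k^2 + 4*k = k*(k + 4)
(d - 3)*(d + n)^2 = d^3 + 2*d^2*n - 3*d^2 + d*n^2 - 6*d*n - 3*n^2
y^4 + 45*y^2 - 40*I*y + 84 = (y - 6*I)*(y - 2*I)*(y + I)*(y + 7*I)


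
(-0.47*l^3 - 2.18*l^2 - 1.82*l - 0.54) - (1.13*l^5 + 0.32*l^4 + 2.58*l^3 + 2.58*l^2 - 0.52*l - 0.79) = -1.13*l^5 - 0.32*l^4 - 3.05*l^3 - 4.76*l^2 - 1.3*l + 0.25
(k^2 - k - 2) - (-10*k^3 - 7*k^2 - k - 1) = 10*k^3 + 8*k^2 - 1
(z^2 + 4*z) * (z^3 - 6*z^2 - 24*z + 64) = z^5 - 2*z^4 - 48*z^3 - 32*z^2 + 256*z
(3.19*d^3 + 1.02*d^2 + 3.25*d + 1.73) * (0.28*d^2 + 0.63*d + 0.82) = 0.8932*d^5 + 2.2953*d^4 + 4.1684*d^3 + 3.3683*d^2 + 3.7549*d + 1.4186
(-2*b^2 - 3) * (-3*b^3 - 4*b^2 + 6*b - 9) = 6*b^5 + 8*b^4 - 3*b^3 + 30*b^2 - 18*b + 27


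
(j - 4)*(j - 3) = j^2 - 7*j + 12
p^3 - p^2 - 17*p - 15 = (p - 5)*(p + 1)*(p + 3)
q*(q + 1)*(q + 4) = q^3 + 5*q^2 + 4*q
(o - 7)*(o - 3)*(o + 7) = o^3 - 3*o^2 - 49*o + 147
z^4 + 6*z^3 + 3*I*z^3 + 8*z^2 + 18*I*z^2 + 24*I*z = z*(z + 2)*(z + 4)*(z + 3*I)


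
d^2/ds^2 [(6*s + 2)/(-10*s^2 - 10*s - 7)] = 40*(-10*(2*s + 1)^2*(3*s + 1) + (9*s + 4)*(10*s^2 + 10*s + 7))/(10*s^2 + 10*s + 7)^3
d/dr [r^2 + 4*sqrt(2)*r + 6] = 2*r + 4*sqrt(2)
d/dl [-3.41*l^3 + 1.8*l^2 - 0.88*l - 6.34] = -10.23*l^2 + 3.6*l - 0.88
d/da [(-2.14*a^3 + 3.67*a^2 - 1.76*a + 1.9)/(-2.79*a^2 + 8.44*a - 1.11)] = (5.9706*a^4 - 36.1232*a^3 + 33.1906*a^2 + 2.4546*a - 14.0824)/(7.7841*a^4 - 47.0952*a^3 + 77.4274*a^2 - 18.7368*a + 1.2321)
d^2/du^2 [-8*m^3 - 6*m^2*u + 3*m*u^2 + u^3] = 6*m + 6*u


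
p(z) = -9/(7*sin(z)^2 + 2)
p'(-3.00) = 3.85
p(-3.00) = -4.21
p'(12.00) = -3.54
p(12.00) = -2.24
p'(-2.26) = 1.62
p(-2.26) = -1.46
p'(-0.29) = -5.22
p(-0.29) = -3.50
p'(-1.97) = 0.72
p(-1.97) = -1.13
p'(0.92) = 1.47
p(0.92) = -1.40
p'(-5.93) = 5.08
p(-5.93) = -3.17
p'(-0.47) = -4.31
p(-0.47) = -2.62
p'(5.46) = -1.89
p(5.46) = -1.56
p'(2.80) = -5.13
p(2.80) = -3.23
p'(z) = 126*sin(z)*cos(z)/(7*sin(z)^2 + 2)^2 = 252*sin(2*z)/(11 - 7*cos(2*z))^2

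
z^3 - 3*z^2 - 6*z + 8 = (z - 4)*(z - 1)*(z + 2)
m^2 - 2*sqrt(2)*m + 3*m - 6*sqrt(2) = (m + 3)*(m - 2*sqrt(2))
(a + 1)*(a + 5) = a^2 + 6*a + 5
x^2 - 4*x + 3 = (x - 3)*(x - 1)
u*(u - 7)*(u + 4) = u^3 - 3*u^2 - 28*u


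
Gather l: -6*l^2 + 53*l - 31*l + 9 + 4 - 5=-6*l^2 + 22*l + 8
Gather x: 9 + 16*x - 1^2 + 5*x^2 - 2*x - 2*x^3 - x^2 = -2*x^3 + 4*x^2 + 14*x + 8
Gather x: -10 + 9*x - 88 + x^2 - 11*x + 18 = x^2 - 2*x - 80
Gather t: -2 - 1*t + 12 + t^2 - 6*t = t^2 - 7*t + 10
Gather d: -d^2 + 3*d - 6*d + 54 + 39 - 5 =-d^2 - 3*d + 88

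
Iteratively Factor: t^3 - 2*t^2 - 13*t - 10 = (t + 1)*(t^2 - 3*t - 10) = (t + 1)*(t + 2)*(t - 5)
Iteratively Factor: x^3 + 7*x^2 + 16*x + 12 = (x + 2)*(x^2 + 5*x + 6) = (x + 2)^2*(x + 3)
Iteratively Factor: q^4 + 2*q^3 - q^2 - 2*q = (q - 1)*(q^3 + 3*q^2 + 2*q) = q*(q - 1)*(q^2 + 3*q + 2) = q*(q - 1)*(q + 2)*(q + 1)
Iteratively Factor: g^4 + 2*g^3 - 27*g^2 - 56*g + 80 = (g + 4)*(g^3 - 2*g^2 - 19*g + 20) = (g - 1)*(g + 4)*(g^2 - g - 20) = (g - 1)*(g + 4)^2*(g - 5)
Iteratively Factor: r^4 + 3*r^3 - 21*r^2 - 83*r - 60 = (r + 4)*(r^3 - r^2 - 17*r - 15) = (r - 5)*(r + 4)*(r^2 + 4*r + 3) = (r - 5)*(r + 1)*(r + 4)*(r + 3)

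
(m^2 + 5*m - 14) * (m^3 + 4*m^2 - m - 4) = m^5 + 9*m^4 + 5*m^3 - 65*m^2 - 6*m + 56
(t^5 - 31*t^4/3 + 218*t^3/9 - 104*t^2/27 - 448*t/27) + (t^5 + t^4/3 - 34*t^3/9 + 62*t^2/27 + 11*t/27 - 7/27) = 2*t^5 - 10*t^4 + 184*t^3/9 - 14*t^2/9 - 437*t/27 - 7/27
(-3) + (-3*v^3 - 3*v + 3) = -3*v^3 - 3*v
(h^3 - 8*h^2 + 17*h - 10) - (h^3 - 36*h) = -8*h^2 + 53*h - 10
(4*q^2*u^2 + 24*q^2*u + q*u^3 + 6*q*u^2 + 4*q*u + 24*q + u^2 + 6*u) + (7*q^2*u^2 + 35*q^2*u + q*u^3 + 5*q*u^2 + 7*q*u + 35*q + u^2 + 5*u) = 11*q^2*u^2 + 59*q^2*u + 2*q*u^3 + 11*q*u^2 + 11*q*u + 59*q + 2*u^2 + 11*u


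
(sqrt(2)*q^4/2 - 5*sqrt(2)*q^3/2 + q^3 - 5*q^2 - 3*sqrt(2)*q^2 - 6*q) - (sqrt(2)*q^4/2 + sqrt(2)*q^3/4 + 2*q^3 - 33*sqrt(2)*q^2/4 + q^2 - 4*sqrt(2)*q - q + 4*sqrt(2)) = -11*sqrt(2)*q^3/4 - q^3 - 6*q^2 + 21*sqrt(2)*q^2/4 - 5*q + 4*sqrt(2)*q - 4*sqrt(2)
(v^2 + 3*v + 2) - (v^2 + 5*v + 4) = -2*v - 2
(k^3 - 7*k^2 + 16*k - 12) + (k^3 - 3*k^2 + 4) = 2*k^3 - 10*k^2 + 16*k - 8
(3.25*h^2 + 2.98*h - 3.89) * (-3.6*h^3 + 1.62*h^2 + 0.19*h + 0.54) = -11.7*h^5 - 5.463*h^4 + 19.4491*h^3 - 3.9806*h^2 + 0.8701*h - 2.1006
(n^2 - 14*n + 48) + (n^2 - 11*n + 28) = 2*n^2 - 25*n + 76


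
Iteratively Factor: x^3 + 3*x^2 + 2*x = (x)*(x^2 + 3*x + 2) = x*(x + 2)*(x + 1)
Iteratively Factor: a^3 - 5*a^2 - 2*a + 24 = (a - 4)*(a^2 - a - 6) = (a - 4)*(a - 3)*(a + 2)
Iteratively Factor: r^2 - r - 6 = (r - 3)*(r + 2)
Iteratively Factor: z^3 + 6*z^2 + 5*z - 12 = (z + 4)*(z^2 + 2*z - 3) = (z - 1)*(z + 4)*(z + 3)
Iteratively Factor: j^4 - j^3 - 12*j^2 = (j + 3)*(j^3 - 4*j^2) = (j - 4)*(j + 3)*(j^2) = j*(j - 4)*(j + 3)*(j)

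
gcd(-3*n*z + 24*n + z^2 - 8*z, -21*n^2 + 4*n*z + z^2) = -3*n + z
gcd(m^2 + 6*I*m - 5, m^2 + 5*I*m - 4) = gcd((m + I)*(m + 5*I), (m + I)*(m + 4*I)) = m + I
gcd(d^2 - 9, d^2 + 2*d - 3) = d + 3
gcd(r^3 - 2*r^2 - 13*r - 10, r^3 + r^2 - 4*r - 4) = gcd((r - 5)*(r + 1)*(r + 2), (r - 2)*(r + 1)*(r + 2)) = r^2 + 3*r + 2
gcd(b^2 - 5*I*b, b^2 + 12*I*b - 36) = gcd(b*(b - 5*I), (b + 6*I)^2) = 1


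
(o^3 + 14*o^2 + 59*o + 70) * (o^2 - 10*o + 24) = o^5 + 4*o^4 - 57*o^3 - 184*o^2 + 716*o + 1680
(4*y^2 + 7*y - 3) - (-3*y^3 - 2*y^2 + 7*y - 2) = 3*y^3 + 6*y^2 - 1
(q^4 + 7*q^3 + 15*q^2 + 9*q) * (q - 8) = q^5 - q^4 - 41*q^3 - 111*q^2 - 72*q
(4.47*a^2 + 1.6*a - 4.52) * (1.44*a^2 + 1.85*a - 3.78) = 6.4368*a^4 + 10.5735*a^3 - 20.4454*a^2 - 14.41*a + 17.0856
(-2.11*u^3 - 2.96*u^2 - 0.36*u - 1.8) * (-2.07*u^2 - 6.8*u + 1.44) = 4.3677*u^5 + 20.4752*u^4 + 17.8348*u^3 + 1.9116*u^2 + 11.7216*u - 2.592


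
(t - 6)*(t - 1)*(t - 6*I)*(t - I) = t^4 - 7*t^3 - 7*I*t^3 + 49*I*t^2 + 42*t - 42*I*t - 36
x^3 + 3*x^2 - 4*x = x*(x - 1)*(x + 4)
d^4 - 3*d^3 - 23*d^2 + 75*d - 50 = (d - 5)*(d - 2)*(d - 1)*(d + 5)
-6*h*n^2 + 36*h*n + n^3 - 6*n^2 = n*(-6*h + n)*(n - 6)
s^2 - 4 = (s - 2)*(s + 2)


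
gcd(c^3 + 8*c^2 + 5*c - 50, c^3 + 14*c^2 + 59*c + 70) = c + 5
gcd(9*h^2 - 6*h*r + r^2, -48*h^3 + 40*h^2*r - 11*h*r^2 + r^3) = -3*h + r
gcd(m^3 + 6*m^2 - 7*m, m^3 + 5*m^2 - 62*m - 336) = m + 7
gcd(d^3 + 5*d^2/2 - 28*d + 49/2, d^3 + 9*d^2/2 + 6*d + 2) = 1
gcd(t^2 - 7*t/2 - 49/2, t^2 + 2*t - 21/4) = t + 7/2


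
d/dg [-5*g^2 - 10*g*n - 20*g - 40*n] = -10*g - 10*n - 20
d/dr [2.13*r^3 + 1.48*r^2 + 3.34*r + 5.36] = 6.39*r^2 + 2.96*r + 3.34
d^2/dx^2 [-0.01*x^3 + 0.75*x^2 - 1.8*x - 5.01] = 1.5 - 0.06*x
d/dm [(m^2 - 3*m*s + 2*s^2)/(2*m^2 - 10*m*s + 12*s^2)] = -s/(m^2 - 6*m*s + 9*s^2)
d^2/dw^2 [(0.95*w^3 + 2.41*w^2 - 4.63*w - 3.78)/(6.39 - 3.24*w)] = (-19.94544*w^3 + 118.01052*w^2 - 232.74297*w + 74.26647)/(34.012224*w^3 - 201.238992*w^2 + 396.888012*w - 260.917119)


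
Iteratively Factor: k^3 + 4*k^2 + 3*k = (k + 1)*(k^2 + 3*k) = k*(k + 1)*(k + 3)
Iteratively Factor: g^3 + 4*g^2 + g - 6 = (g + 3)*(g^2 + g - 2) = (g + 2)*(g + 3)*(g - 1)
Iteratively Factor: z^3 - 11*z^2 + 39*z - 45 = (z - 3)*(z^2 - 8*z + 15) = (z - 3)^2*(z - 5)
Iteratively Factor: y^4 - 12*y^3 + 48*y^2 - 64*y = (y)*(y^3 - 12*y^2 + 48*y - 64) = y*(y - 4)*(y^2 - 8*y + 16) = y*(y - 4)^2*(y - 4)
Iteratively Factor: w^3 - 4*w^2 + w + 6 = (w - 3)*(w^2 - w - 2) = (w - 3)*(w - 2)*(w + 1)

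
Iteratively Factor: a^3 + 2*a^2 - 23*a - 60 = (a - 5)*(a^2 + 7*a + 12) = (a - 5)*(a + 3)*(a + 4)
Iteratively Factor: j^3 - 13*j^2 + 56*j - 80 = (j - 4)*(j^2 - 9*j + 20) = (j - 5)*(j - 4)*(j - 4)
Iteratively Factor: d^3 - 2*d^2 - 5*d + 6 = (d + 2)*(d^2 - 4*d + 3) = (d - 3)*(d + 2)*(d - 1)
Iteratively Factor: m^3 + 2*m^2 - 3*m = (m - 1)*(m^2 + 3*m) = (m - 1)*(m + 3)*(m)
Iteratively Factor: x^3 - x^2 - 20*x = (x - 5)*(x^2 + 4*x) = (x - 5)*(x + 4)*(x)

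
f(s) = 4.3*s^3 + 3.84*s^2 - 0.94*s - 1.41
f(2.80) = 120.46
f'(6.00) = 509.54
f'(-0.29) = -2.08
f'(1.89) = 59.66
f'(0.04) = -0.61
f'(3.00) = 138.20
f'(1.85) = 57.42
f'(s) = 12.9*s^2 + 7.68*s - 0.94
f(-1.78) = -11.82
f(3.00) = 146.43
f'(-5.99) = 415.91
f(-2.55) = -45.34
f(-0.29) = -0.92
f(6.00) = 1059.99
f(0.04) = -1.44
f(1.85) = 37.22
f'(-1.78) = 26.26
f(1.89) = 39.56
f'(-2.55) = 63.36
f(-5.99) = -782.16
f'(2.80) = 121.70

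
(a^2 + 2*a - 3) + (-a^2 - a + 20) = a + 17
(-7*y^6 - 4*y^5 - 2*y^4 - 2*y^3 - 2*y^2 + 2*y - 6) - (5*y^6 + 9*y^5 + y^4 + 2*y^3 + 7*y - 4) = -12*y^6 - 13*y^5 - 3*y^4 - 4*y^3 - 2*y^2 - 5*y - 2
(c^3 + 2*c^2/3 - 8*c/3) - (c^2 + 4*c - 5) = c^3 - c^2/3 - 20*c/3 + 5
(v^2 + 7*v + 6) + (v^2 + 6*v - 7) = 2*v^2 + 13*v - 1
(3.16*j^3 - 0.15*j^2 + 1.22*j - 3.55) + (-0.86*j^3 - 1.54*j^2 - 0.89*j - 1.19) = 2.3*j^3 - 1.69*j^2 + 0.33*j - 4.74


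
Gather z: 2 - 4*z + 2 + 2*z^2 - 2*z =2*z^2 - 6*z + 4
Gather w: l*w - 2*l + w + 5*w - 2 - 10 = -2*l + w*(l + 6) - 12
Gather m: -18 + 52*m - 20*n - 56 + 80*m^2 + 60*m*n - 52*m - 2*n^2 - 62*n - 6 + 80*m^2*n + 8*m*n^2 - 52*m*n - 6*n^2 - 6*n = m^2*(80*n + 80) + m*(8*n^2 + 8*n) - 8*n^2 - 88*n - 80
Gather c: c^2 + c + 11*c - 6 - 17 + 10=c^2 + 12*c - 13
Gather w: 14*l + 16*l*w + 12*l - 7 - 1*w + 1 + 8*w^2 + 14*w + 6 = 26*l + 8*w^2 + w*(16*l + 13)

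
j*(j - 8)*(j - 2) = j^3 - 10*j^2 + 16*j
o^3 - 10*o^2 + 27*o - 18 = (o - 6)*(o - 3)*(o - 1)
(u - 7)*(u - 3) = u^2 - 10*u + 21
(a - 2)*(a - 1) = a^2 - 3*a + 2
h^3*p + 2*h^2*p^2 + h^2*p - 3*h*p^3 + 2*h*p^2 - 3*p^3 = (h - p)*(h + 3*p)*(h*p + p)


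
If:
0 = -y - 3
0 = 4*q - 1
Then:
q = 1/4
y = -3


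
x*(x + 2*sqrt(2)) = x^2 + 2*sqrt(2)*x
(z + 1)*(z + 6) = z^2 + 7*z + 6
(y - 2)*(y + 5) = y^2 + 3*y - 10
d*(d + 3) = d^2 + 3*d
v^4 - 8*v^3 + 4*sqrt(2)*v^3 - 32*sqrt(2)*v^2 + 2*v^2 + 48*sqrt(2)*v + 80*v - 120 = (v - 6)*(v - 2)*(v - sqrt(2))*(v + 5*sqrt(2))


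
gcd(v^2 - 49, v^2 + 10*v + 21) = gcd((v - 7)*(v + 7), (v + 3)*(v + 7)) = v + 7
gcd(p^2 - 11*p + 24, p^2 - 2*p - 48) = p - 8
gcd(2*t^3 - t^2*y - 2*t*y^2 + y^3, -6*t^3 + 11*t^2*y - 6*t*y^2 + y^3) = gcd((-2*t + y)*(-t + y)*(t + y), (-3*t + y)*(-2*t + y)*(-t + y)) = 2*t^2 - 3*t*y + y^2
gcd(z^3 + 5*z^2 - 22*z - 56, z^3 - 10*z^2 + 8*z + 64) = z^2 - 2*z - 8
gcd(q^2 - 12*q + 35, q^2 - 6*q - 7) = q - 7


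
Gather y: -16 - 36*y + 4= -36*y - 12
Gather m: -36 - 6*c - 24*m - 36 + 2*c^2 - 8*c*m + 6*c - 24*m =2*c^2 + m*(-8*c - 48) - 72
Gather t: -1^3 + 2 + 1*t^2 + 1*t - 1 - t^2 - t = 0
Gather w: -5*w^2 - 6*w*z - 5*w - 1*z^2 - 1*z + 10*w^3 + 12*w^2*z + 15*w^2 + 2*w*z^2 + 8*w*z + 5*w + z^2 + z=10*w^3 + w^2*(12*z + 10) + w*(2*z^2 + 2*z)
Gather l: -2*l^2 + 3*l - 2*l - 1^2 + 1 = -2*l^2 + l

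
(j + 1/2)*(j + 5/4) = j^2 + 7*j/4 + 5/8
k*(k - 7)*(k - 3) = k^3 - 10*k^2 + 21*k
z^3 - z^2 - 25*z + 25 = (z - 5)*(z - 1)*(z + 5)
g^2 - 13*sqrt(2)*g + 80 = (g - 8*sqrt(2))*(g - 5*sqrt(2))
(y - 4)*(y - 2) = y^2 - 6*y + 8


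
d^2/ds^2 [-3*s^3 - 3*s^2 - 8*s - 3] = -18*s - 6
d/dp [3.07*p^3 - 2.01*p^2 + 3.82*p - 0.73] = 9.21*p^2 - 4.02*p + 3.82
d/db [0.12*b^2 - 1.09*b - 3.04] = 0.24*b - 1.09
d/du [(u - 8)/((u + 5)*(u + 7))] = (-u^2 + 16*u + 131)/(u^4 + 24*u^3 + 214*u^2 + 840*u + 1225)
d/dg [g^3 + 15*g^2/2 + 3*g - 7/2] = 3*g^2 + 15*g + 3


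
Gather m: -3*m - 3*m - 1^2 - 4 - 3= -6*m - 8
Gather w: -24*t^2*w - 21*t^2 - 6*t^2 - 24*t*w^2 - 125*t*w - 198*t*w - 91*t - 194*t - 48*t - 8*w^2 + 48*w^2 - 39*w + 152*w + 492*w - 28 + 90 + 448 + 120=-27*t^2 - 333*t + w^2*(40 - 24*t) + w*(-24*t^2 - 323*t + 605) + 630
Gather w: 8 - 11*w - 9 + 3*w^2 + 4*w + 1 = 3*w^2 - 7*w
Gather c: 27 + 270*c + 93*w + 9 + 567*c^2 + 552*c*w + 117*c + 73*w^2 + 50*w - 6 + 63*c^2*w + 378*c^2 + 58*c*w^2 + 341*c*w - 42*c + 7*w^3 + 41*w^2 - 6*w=c^2*(63*w + 945) + c*(58*w^2 + 893*w + 345) + 7*w^3 + 114*w^2 + 137*w + 30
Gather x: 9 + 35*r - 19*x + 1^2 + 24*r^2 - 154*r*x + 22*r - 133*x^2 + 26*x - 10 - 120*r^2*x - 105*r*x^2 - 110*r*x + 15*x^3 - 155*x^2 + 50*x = 24*r^2 + 57*r + 15*x^3 + x^2*(-105*r - 288) + x*(-120*r^2 - 264*r + 57)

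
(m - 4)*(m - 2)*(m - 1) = m^3 - 7*m^2 + 14*m - 8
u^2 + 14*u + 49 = (u + 7)^2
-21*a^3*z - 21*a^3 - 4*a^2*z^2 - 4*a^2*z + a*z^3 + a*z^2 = (-7*a + z)*(3*a + z)*(a*z + a)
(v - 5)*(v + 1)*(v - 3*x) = v^3 - 3*v^2*x - 4*v^2 + 12*v*x - 5*v + 15*x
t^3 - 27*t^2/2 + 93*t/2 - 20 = (t - 8)*(t - 5)*(t - 1/2)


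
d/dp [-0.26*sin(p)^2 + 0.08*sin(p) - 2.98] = (0.08 - 0.52*sin(p))*cos(p)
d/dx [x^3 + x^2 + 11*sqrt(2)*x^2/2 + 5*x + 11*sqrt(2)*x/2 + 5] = 3*x^2 + 2*x + 11*sqrt(2)*x + 5 + 11*sqrt(2)/2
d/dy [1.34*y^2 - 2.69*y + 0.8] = 2.68*y - 2.69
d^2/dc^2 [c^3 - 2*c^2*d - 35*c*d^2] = 6*c - 4*d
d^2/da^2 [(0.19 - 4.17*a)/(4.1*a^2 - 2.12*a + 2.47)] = (-(4.17*a - 0.19)*(8.2*a - 2.12)*(16.4*a - 4.24) + (102.582*a - 19.2388)*(4.1*a^2 - 2.12*a + 2.47))/(4.1*a^2 - 2.12*a + 2.47)^3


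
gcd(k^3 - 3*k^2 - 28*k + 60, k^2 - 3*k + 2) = k - 2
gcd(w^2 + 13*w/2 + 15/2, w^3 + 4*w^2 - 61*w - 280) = w + 5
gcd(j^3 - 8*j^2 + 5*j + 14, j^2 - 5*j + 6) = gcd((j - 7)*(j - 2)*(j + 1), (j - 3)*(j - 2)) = j - 2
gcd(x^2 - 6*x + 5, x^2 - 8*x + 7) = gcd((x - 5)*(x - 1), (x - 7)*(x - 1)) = x - 1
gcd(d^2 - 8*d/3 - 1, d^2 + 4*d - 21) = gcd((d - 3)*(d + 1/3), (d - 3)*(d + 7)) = d - 3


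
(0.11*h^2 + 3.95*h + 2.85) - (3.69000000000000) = 0.11*h^2 + 3.95*h - 0.84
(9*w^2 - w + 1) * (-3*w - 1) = -27*w^3 - 6*w^2 - 2*w - 1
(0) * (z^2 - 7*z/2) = 0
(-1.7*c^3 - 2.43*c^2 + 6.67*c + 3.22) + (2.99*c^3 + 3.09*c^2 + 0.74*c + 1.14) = 1.29*c^3 + 0.66*c^2 + 7.41*c + 4.36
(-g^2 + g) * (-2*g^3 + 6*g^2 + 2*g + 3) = 2*g^5 - 8*g^4 + 4*g^3 - g^2 + 3*g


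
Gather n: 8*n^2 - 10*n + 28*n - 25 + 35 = 8*n^2 + 18*n + 10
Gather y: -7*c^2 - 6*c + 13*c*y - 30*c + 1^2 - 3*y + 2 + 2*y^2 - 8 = -7*c^2 - 36*c + 2*y^2 + y*(13*c - 3) - 5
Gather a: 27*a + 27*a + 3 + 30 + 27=54*a + 60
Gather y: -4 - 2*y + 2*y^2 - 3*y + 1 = 2*y^2 - 5*y - 3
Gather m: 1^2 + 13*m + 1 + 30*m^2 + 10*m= 30*m^2 + 23*m + 2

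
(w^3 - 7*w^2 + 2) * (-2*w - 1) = -2*w^4 + 13*w^3 + 7*w^2 - 4*w - 2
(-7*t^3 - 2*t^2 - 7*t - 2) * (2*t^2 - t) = -14*t^5 + 3*t^4 - 12*t^3 + 3*t^2 + 2*t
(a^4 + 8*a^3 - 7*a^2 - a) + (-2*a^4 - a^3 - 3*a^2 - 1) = -a^4 + 7*a^3 - 10*a^2 - a - 1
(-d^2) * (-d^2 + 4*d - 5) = d^4 - 4*d^3 + 5*d^2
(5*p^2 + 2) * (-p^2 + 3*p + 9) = -5*p^4 + 15*p^3 + 43*p^2 + 6*p + 18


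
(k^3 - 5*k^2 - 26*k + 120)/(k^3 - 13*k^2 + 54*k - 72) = (k + 5)/(k - 3)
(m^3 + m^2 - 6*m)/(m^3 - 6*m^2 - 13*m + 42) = m/(m - 7)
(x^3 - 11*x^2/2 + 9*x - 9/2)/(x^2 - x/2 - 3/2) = (x^2 - 4*x + 3)/(x + 1)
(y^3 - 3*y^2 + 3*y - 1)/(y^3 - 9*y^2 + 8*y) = (y^2 - 2*y + 1)/(y*(y - 8))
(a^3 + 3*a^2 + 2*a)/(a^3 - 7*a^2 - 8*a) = (a + 2)/(a - 8)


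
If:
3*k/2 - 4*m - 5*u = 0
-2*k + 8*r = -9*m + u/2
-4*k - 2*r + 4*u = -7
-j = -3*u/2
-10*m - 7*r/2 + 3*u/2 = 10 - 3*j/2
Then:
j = 1731/734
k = 11314/4771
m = -10267/9542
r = 18145/9542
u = 577/367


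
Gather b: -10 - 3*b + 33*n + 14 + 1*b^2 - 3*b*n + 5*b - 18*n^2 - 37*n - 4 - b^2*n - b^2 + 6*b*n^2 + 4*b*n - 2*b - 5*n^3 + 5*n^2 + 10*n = -b^2*n + b*(6*n^2 + n) - 5*n^3 - 13*n^2 + 6*n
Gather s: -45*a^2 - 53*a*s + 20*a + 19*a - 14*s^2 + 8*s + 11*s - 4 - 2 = -45*a^2 + 39*a - 14*s^2 + s*(19 - 53*a) - 6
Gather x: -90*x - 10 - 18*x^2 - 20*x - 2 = -18*x^2 - 110*x - 12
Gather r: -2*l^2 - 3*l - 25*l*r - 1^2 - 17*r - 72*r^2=-2*l^2 - 3*l - 72*r^2 + r*(-25*l - 17) - 1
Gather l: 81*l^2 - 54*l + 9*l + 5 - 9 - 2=81*l^2 - 45*l - 6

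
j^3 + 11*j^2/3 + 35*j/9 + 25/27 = (j + 1/3)*(j + 5/3)^2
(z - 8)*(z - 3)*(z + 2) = z^3 - 9*z^2 + 2*z + 48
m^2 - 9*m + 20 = (m - 5)*(m - 4)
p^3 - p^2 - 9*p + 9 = (p - 3)*(p - 1)*(p + 3)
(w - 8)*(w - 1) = w^2 - 9*w + 8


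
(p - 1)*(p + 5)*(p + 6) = p^3 + 10*p^2 + 19*p - 30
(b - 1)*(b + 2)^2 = b^3 + 3*b^2 - 4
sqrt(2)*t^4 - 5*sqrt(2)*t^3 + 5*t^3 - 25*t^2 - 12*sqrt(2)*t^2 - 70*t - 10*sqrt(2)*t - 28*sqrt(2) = (t - 7)*(t + 2)*(t + 2*sqrt(2))*(sqrt(2)*t + 1)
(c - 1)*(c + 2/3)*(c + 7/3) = c^3 + 2*c^2 - 13*c/9 - 14/9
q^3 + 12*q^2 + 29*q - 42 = (q - 1)*(q + 6)*(q + 7)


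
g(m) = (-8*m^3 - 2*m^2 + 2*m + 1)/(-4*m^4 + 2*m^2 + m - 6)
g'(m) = (-24*m^2 - 4*m + 2)/(-4*m^4 + 2*m^2 + m - 6) + (16*m^3 - 4*m - 1)*(-8*m^3 - 2*m^2 + 2*m + 1)/(-4*m^4 + 2*m^2 + m - 6)^2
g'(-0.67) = 0.84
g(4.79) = 0.44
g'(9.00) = -0.03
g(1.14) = 1.24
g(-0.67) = -0.18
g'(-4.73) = -0.08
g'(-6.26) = -0.05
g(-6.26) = -0.31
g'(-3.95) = -0.11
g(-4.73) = -0.40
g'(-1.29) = 0.54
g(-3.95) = -0.48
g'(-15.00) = -0.00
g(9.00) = 0.23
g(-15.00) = -0.13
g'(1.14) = 1.25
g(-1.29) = -0.82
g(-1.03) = -0.59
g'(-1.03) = 1.15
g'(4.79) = -0.10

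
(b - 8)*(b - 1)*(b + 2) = b^3 - 7*b^2 - 10*b + 16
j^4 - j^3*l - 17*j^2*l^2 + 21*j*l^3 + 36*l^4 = (j - 3*l)^2*(j + l)*(j + 4*l)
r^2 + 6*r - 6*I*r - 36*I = (r + 6)*(r - 6*I)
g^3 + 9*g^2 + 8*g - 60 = (g - 2)*(g + 5)*(g + 6)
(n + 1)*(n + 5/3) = n^2 + 8*n/3 + 5/3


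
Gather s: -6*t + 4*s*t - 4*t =4*s*t - 10*t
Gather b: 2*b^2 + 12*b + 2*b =2*b^2 + 14*b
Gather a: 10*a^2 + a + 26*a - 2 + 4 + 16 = 10*a^2 + 27*a + 18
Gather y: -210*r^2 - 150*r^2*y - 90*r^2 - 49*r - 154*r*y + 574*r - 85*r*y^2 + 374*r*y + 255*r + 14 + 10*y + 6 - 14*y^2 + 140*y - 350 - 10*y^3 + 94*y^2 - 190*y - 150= -300*r^2 + 780*r - 10*y^3 + y^2*(80 - 85*r) + y*(-150*r^2 + 220*r - 40) - 480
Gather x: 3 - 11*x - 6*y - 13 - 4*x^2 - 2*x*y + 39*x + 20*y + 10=-4*x^2 + x*(28 - 2*y) + 14*y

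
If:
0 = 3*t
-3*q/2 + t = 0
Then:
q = 0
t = 0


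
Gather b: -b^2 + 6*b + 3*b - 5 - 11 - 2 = -b^2 + 9*b - 18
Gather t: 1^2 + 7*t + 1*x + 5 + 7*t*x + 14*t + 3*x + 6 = t*(7*x + 21) + 4*x + 12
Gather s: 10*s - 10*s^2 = -10*s^2 + 10*s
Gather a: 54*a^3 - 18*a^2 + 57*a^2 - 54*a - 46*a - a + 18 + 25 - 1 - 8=54*a^3 + 39*a^2 - 101*a + 34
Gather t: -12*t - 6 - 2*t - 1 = -14*t - 7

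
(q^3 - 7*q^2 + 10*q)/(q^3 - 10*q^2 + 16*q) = (q - 5)/(q - 8)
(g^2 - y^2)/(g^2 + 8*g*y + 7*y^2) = (g - y)/(g + 7*y)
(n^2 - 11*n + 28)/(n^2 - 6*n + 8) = (n - 7)/(n - 2)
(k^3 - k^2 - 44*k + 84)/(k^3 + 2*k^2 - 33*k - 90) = (k^2 + 5*k - 14)/(k^2 + 8*k + 15)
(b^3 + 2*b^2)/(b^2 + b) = b*(b + 2)/(b + 1)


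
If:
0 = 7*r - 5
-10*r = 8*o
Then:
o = -25/28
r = 5/7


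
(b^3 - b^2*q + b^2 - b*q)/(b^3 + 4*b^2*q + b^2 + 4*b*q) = (b - q)/(b + 4*q)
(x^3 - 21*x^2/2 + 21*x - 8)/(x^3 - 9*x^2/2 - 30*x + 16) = (x - 2)/(x + 4)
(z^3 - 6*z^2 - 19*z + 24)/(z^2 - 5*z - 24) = z - 1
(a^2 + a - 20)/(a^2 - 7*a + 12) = (a + 5)/(a - 3)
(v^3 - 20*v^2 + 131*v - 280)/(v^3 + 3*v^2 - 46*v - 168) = (v^2 - 13*v + 40)/(v^2 + 10*v + 24)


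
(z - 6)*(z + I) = z^2 - 6*z + I*z - 6*I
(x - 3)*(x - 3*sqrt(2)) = x^2 - 3*sqrt(2)*x - 3*x + 9*sqrt(2)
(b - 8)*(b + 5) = b^2 - 3*b - 40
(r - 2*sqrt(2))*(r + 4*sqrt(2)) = r^2 + 2*sqrt(2)*r - 16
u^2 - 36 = (u - 6)*(u + 6)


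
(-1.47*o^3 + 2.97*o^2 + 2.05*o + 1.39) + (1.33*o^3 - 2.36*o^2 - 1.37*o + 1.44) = -0.14*o^3 + 0.61*o^2 + 0.68*o + 2.83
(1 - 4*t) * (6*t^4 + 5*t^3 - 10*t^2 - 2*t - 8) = -24*t^5 - 14*t^4 + 45*t^3 - 2*t^2 + 30*t - 8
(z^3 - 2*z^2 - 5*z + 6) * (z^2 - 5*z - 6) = z^5 - 7*z^4 - z^3 + 43*z^2 - 36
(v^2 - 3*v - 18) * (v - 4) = v^3 - 7*v^2 - 6*v + 72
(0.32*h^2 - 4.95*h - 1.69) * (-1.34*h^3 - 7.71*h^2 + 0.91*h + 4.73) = -0.4288*h^5 + 4.1658*h^4 + 40.7203*h^3 + 10.039*h^2 - 24.9514*h - 7.9937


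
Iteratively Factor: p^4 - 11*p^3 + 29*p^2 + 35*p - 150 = (p - 5)*(p^3 - 6*p^2 - p + 30) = (p - 5)*(p + 2)*(p^2 - 8*p + 15) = (p - 5)^2*(p + 2)*(p - 3)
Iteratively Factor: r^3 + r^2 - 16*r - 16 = (r + 1)*(r^2 - 16) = (r + 1)*(r + 4)*(r - 4)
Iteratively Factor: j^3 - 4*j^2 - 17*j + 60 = (j - 3)*(j^2 - j - 20) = (j - 3)*(j + 4)*(j - 5)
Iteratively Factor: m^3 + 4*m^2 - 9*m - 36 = (m - 3)*(m^2 + 7*m + 12) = (m - 3)*(m + 4)*(m + 3)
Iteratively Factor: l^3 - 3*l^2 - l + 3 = (l - 3)*(l^2 - 1) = (l - 3)*(l - 1)*(l + 1)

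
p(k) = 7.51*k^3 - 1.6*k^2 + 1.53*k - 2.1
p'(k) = 22.53*k^2 - 3.2*k + 1.53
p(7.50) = 3087.66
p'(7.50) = 1244.84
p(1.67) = 30.97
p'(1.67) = 59.02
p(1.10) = 7.64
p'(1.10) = 25.27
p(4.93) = 866.43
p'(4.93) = 533.34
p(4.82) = 809.07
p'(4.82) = 509.53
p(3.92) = 431.69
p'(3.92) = 335.19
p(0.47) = -0.95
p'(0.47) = 5.00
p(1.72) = 34.01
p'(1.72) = 62.68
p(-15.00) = -25731.30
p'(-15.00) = 5118.78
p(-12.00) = -13228.14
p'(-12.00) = 3284.25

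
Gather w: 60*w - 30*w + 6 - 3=30*w + 3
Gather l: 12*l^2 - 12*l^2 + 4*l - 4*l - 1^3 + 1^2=0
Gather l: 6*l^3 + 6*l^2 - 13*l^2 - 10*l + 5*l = 6*l^3 - 7*l^2 - 5*l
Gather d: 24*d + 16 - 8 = 24*d + 8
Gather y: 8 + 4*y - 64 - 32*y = -28*y - 56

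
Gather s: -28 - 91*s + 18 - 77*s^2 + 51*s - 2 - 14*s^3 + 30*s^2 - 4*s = -14*s^3 - 47*s^2 - 44*s - 12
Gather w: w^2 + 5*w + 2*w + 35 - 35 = w^2 + 7*w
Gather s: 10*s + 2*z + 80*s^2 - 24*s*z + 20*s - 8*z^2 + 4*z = 80*s^2 + s*(30 - 24*z) - 8*z^2 + 6*z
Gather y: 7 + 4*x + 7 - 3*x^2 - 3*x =-3*x^2 + x + 14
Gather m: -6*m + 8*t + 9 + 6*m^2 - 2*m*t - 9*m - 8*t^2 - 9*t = 6*m^2 + m*(-2*t - 15) - 8*t^2 - t + 9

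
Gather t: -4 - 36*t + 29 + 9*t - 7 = 18 - 27*t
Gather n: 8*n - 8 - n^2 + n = -n^2 + 9*n - 8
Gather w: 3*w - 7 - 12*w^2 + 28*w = -12*w^2 + 31*w - 7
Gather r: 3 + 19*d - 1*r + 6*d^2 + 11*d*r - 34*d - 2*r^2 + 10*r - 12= 6*d^2 - 15*d - 2*r^2 + r*(11*d + 9) - 9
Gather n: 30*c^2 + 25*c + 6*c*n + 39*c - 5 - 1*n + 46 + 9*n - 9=30*c^2 + 64*c + n*(6*c + 8) + 32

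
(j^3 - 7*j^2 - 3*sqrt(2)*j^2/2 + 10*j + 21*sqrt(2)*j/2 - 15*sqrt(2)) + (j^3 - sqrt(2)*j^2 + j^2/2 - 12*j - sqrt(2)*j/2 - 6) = 2*j^3 - 13*j^2/2 - 5*sqrt(2)*j^2/2 - 2*j + 10*sqrt(2)*j - 15*sqrt(2) - 6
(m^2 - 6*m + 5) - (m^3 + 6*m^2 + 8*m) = -m^3 - 5*m^2 - 14*m + 5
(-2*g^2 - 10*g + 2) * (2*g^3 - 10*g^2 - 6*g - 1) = -4*g^5 + 116*g^3 + 42*g^2 - 2*g - 2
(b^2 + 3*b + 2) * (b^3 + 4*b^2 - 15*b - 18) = b^5 + 7*b^4 - b^3 - 55*b^2 - 84*b - 36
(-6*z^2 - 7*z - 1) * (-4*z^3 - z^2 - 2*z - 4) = 24*z^5 + 34*z^4 + 23*z^3 + 39*z^2 + 30*z + 4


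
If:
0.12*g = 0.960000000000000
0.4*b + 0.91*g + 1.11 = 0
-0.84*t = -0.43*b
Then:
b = -20.98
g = 8.00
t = -10.74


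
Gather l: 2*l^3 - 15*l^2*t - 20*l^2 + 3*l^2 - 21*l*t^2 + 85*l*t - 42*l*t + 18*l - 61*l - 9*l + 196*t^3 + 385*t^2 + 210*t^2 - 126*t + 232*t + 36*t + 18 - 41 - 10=2*l^3 + l^2*(-15*t - 17) + l*(-21*t^2 + 43*t - 52) + 196*t^3 + 595*t^2 + 142*t - 33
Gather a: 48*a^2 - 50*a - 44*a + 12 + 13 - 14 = 48*a^2 - 94*a + 11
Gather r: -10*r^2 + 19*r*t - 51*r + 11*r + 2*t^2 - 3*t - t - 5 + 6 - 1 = -10*r^2 + r*(19*t - 40) + 2*t^2 - 4*t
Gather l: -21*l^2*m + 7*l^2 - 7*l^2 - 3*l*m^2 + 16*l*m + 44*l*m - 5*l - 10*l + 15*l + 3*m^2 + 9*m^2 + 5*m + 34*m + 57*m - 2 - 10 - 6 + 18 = -21*l^2*m + l*(-3*m^2 + 60*m) + 12*m^2 + 96*m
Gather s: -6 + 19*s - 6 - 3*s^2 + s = -3*s^2 + 20*s - 12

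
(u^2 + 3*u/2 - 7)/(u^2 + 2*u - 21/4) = 2*(u - 2)/(2*u - 3)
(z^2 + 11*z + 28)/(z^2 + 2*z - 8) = (z + 7)/(z - 2)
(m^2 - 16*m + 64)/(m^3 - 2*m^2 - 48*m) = (m - 8)/(m*(m + 6))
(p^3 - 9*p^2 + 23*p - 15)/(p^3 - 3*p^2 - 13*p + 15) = (p - 3)/(p + 3)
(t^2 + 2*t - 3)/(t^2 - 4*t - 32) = (-t^2 - 2*t + 3)/(-t^2 + 4*t + 32)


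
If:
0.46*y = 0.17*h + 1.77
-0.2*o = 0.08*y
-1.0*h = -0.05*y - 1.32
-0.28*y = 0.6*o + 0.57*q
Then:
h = 1.54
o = -1.77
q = -0.31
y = 4.42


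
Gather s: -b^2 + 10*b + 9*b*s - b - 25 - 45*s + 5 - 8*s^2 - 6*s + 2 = -b^2 + 9*b - 8*s^2 + s*(9*b - 51) - 18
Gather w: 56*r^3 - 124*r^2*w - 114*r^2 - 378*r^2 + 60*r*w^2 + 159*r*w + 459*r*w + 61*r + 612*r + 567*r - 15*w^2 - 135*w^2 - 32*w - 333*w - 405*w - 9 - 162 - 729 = 56*r^3 - 492*r^2 + 1240*r + w^2*(60*r - 150) + w*(-124*r^2 + 618*r - 770) - 900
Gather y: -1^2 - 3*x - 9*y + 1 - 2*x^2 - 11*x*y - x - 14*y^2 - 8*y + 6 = -2*x^2 - 4*x - 14*y^2 + y*(-11*x - 17) + 6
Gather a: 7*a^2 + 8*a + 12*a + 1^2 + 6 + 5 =7*a^2 + 20*a + 12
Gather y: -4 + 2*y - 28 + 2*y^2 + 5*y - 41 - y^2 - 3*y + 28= y^2 + 4*y - 45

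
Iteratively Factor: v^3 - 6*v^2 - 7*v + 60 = (v + 3)*(v^2 - 9*v + 20) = (v - 4)*(v + 3)*(v - 5)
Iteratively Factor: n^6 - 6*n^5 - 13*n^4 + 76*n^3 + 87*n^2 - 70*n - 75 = (n + 1)*(n^5 - 7*n^4 - 6*n^3 + 82*n^2 + 5*n - 75) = (n - 5)*(n + 1)*(n^4 - 2*n^3 - 16*n^2 + 2*n + 15) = (n - 5)*(n + 1)*(n + 3)*(n^3 - 5*n^2 - n + 5) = (n - 5)^2*(n + 1)*(n + 3)*(n^2 - 1) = (n - 5)^2*(n + 1)^2*(n + 3)*(n - 1)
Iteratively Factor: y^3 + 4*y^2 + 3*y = (y + 3)*(y^2 + y) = y*(y + 3)*(y + 1)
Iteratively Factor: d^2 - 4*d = (d - 4)*(d)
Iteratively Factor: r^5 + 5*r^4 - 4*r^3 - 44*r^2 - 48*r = (r + 4)*(r^4 + r^3 - 8*r^2 - 12*r) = (r - 3)*(r + 4)*(r^3 + 4*r^2 + 4*r) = r*(r - 3)*(r + 4)*(r^2 + 4*r + 4) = r*(r - 3)*(r + 2)*(r + 4)*(r + 2)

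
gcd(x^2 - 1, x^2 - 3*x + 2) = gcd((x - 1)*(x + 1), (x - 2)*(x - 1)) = x - 1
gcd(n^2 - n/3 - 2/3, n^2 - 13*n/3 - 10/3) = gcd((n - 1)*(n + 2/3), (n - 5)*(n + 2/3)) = n + 2/3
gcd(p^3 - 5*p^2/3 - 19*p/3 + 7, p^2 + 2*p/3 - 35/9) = p + 7/3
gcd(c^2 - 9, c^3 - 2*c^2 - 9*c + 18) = c^2 - 9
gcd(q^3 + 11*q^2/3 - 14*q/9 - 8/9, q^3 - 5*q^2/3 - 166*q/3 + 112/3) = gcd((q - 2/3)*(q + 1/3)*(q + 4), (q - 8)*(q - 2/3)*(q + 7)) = q - 2/3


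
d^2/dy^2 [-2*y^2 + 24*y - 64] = -4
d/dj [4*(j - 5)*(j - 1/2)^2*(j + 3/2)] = 16*j^3 - 54*j^2 - 30*j + 53/2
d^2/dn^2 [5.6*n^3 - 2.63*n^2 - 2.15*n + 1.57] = 33.6*n - 5.26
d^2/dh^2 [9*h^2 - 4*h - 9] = 18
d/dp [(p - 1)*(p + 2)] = 2*p + 1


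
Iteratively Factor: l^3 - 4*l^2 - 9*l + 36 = (l + 3)*(l^2 - 7*l + 12) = (l - 4)*(l + 3)*(l - 3)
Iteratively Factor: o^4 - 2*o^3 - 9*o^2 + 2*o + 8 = (o + 1)*(o^3 - 3*o^2 - 6*o + 8) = (o + 1)*(o + 2)*(o^2 - 5*o + 4) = (o - 4)*(o + 1)*(o + 2)*(o - 1)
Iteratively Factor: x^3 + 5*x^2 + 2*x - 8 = (x + 2)*(x^2 + 3*x - 4) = (x + 2)*(x + 4)*(x - 1)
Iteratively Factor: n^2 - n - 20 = (n + 4)*(n - 5)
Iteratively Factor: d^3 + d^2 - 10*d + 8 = (d + 4)*(d^2 - 3*d + 2) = (d - 1)*(d + 4)*(d - 2)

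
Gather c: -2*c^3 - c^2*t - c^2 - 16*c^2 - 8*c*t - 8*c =-2*c^3 + c^2*(-t - 17) + c*(-8*t - 8)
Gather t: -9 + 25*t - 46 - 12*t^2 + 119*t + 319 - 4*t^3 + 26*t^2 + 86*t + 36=-4*t^3 + 14*t^2 + 230*t + 300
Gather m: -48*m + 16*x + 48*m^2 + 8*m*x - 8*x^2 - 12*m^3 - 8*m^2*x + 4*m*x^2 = -12*m^3 + m^2*(48 - 8*x) + m*(4*x^2 + 8*x - 48) - 8*x^2 + 16*x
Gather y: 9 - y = 9 - y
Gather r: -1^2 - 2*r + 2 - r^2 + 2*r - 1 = -r^2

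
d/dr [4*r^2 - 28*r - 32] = 8*r - 28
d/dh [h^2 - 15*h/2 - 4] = 2*h - 15/2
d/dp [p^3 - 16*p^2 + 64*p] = 3*p^2 - 32*p + 64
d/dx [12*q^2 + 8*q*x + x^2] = 8*q + 2*x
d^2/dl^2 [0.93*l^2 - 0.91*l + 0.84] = 1.86000000000000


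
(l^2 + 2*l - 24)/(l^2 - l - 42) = (l - 4)/(l - 7)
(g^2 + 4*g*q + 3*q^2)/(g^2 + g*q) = (g + 3*q)/g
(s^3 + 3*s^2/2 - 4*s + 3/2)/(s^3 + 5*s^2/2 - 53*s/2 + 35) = (2*s^3 + 3*s^2 - 8*s + 3)/(2*s^3 + 5*s^2 - 53*s + 70)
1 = 1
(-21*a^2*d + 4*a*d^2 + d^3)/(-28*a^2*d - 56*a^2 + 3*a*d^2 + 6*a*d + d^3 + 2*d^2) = d*(3*a - d)/(4*a*d + 8*a - d^2 - 2*d)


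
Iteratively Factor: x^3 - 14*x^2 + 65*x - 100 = (x - 4)*(x^2 - 10*x + 25) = (x - 5)*(x - 4)*(x - 5)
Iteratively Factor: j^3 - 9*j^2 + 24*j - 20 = (j - 2)*(j^2 - 7*j + 10) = (j - 5)*(j - 2)*(j - 2)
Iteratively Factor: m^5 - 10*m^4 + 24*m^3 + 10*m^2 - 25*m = (m + 1)*(m^4 - 11*m^3 + 35*m^2 - 25*m) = m*(m + 1)*(m^3 - 11*m^2 + 35*m - 25) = m*(m - 5)*(m + 1)*(m^2 - 6*m + 5) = m*(m - 5)*(m - 1)*(m + 1)*(m - 5)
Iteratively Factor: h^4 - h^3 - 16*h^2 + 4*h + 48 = (h + 2)*(h^3 - 3*h^2 - 10*h + 24) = (h - 4)*(h + 2)*(h^2 + h - 6) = (h - 4)*(h + 2)*(h + 3)*(h - 2)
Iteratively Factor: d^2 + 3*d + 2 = (d + 2)*(d + 1)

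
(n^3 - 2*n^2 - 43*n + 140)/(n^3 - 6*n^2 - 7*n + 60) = (n + 7)/(n + 3)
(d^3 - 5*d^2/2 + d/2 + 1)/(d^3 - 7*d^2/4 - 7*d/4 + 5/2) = 2*(2*d + 1)/(4*d + 5)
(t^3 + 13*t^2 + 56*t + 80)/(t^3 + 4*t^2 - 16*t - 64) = (t + 5)/(t - 4)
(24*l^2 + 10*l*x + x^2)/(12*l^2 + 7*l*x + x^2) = (6*l + x)/(3*l + x)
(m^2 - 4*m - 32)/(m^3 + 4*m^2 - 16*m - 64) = (m - 8)/(m^2 - 16)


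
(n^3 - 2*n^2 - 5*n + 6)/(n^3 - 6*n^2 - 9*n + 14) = (n - 3)/(n - 7)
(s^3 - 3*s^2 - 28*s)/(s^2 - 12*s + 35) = s*(s + 4)/(s - 5)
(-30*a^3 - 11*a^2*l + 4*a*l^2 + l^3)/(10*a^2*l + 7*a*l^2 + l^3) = (-3*a + l)/l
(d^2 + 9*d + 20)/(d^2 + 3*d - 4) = (d + 5)/(d - 1)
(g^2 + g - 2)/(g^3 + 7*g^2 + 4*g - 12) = 1/(g + 6)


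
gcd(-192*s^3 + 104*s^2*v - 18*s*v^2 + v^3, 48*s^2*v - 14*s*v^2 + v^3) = 48*s^2 - 14*s*v + v^2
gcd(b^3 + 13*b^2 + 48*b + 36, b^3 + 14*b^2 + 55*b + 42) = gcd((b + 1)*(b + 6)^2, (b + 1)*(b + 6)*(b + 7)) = b^2 + 7*b + 6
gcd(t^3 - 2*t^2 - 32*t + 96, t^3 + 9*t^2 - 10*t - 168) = t^2 + 2*t - 24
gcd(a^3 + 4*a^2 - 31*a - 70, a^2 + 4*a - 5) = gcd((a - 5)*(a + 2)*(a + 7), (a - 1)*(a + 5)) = 1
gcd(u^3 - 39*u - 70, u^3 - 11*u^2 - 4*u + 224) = u - 7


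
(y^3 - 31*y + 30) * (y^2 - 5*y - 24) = y^5 - 5*y^4 - 55*y^3 + 185*y^2 + 594*y - 720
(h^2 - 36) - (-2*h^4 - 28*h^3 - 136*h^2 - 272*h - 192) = 2*h^4 + 28*h^3 + 137*h^2 + 272*h + 156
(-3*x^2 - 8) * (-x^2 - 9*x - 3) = 3*x^4 + 27*x^3 + 17*x^2 + 72*x + 24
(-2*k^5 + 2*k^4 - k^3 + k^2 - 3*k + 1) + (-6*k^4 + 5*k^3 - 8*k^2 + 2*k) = -2*k^5 - 4*k^4 + 4*k^3 - 7*k^2 - k + 1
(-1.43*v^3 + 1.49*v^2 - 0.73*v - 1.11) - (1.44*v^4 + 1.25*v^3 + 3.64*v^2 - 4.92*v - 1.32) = -1.44*v^4 - 2.68*v^3 - 2.15*v^2 + 4.19*v + 0.21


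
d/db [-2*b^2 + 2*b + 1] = 2 - 4*b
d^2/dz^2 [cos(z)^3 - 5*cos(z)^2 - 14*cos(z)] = 53*cos(z)/4 + 10*cos(2*z) - 9*cos(3*z)/4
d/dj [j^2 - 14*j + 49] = 2*j - 14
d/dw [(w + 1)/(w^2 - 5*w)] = (-w^2 - 2*w + 5)/(w^2*(w^2 - 10*w + 25))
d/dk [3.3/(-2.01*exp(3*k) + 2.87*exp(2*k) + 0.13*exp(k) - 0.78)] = (19.899*exp(2*k) - 18.942*exp(k) - 0.429)*exp(k)/(2.01*exp(3*k) - 2.87*exp(2*k) - 0.13*exp(k) + 0.78)^2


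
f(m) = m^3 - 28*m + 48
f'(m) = 3*m^2 - 28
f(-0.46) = 60.78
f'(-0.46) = -27.37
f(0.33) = 38.80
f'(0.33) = -27.67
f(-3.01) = 105.01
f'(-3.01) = -0.82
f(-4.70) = 75.78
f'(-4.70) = 38.27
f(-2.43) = 101.69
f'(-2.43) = -10.29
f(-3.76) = 100.12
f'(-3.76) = 14.41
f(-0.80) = 69.89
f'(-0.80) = -26.08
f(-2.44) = 101.79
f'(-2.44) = -10.14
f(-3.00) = 105.00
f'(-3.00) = -1.00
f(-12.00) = -1344.00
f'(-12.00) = 404.00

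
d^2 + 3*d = d*(d + 3)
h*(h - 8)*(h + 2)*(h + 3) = h^4 - 3*h^3 - 34*h^2 - 48*h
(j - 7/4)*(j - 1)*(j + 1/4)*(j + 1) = j^4 - 3*j^3/2 - 23*j^2/16 + 3*j/2 + 7/16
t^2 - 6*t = t*(t - 6)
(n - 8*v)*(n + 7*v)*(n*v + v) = n^3*v - n^2*v^2 + n^2*v - 56*n*v^3 - n*v^2 - 56*v^3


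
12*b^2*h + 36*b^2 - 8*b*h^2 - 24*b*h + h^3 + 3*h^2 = (-6*b + h)*(-2*b + h)*(h + 3)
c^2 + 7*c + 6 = (c + 1)*(c + 6)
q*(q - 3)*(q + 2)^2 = q^4 + q^3 - 8*q^2 - 12*q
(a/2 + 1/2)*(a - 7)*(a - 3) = a^3/2 - 9*a^2/2 + 11*a/2 + 21/2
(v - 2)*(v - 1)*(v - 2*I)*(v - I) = v^4 - 3*v^3 - 3*I*v^3 + 9*I*v^2 + 6*v - 6*I*v - 4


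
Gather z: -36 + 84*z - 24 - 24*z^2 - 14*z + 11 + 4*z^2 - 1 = -20*z^2 + 70*z - 50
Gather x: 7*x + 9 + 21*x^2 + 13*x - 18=21*x^2 + 20*x - 9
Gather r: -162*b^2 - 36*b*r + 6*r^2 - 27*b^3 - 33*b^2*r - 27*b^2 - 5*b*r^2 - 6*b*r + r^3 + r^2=-27*b^3 - 189*b^2 + r^3 + r^2*(7 - 5*b) + r*(-33*b^2 - 42*b)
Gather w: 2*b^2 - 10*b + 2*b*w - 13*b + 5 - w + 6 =2*b^2 - 23*b + w*(2*b - 1) + 11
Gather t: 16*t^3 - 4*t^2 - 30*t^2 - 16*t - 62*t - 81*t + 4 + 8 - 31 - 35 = 16*t^3 - 34*t^2 - 159*t - 54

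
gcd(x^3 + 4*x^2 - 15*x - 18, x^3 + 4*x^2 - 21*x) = x - 3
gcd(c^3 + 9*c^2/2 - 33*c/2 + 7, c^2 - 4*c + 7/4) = c - 1/2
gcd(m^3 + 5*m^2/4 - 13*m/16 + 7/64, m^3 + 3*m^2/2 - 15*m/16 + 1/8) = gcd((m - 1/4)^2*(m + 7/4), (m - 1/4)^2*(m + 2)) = m^2 - m/2 + 1/16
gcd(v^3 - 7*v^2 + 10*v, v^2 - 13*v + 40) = v - 5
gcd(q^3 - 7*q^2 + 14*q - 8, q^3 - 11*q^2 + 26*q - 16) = q^2 - 3*q + 2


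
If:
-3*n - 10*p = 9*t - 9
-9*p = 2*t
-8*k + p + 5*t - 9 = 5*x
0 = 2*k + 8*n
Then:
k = -1220*x/1823 - 648/1823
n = 305*x/1823 + 162/1823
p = 30*x/1823 - 522/1823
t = 2349/1823 - 135*x/1823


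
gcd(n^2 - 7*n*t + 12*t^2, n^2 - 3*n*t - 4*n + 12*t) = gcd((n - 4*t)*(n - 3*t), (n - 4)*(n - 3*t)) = -n + 3*t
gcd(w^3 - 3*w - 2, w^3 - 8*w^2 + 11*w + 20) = w + 1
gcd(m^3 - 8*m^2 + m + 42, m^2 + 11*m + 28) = 1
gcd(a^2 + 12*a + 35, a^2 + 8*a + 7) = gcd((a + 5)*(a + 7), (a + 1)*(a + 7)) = a + 7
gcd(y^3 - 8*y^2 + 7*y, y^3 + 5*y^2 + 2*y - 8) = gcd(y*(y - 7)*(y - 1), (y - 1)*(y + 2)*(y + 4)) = y - 1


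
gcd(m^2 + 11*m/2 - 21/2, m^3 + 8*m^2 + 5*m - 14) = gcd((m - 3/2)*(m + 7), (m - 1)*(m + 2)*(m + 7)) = m + 7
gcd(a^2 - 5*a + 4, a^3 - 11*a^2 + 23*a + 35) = 1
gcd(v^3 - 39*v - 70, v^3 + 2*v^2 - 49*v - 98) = v^2 - 5*v - 14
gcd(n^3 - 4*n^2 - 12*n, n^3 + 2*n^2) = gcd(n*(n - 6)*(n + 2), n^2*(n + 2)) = n^2 + 2*n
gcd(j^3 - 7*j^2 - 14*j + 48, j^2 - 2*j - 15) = j + 3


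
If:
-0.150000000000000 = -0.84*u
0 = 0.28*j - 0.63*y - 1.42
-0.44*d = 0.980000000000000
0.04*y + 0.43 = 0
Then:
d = -2.23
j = -19.12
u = 0.18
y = -10.75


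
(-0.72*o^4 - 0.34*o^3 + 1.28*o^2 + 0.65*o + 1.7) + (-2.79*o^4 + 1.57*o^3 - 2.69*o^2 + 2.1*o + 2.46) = -3.51*o^4 + 1.23*o^3 - 1.41*o^2 + 2.75*o + 4.16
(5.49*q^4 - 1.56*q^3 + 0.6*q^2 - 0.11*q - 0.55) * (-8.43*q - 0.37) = -46.2807*q^5 + 11.1195*q^4 - 4.4808*q^3 + 0.7053*q^2 + 4.6772*q + 0.2035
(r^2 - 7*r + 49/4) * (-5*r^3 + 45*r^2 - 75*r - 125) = -5*r^5 + 80*r^4 - 1805*r^3/4 + 3805*r^2/4 - 175*r/4 - 6125/4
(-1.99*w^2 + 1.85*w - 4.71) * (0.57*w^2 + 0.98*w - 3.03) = -1.1343*w^4 - 0.8957*w^3 + 5.158*w^2 - 10.2213*w + 14.2713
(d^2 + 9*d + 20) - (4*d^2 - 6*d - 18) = -3*d^2 + 15*d + 38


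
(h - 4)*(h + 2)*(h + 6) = h^3 + 4*h^2 - 20*h - 48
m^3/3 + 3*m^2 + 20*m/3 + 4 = (m/3 + 1/3)*(m + 2)*(m + 6)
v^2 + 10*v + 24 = (v + 4)*(v + 6)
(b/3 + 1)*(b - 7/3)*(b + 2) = b^3/3 + 8*b^2/9 - 17*b/9 - 14/3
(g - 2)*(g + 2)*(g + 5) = g^3 + 5*g^2 - 4*g - 20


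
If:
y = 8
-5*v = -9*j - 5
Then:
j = 5*v/9 - 5/9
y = 8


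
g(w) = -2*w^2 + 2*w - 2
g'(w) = 2 - 4*w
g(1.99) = -5.94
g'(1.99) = -5.96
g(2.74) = -11.54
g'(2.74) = -8.96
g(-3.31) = -30.53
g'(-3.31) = 15.24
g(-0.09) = -2.20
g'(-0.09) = 2.36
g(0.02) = -1.96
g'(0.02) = 1.92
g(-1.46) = -9.18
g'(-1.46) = 7.84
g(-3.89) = -40.04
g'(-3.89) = 17.56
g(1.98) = -5.88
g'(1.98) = -5.92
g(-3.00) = -26.00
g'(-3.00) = 14.00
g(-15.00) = -482.00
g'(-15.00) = 62.00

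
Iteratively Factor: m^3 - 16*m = (m - 4)*(m^2 + 4*m) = m*(m - 4)*(m + 4)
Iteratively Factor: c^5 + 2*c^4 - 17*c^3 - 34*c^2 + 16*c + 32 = (c + 2)*(c^4 - 17*c^2 + 16) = (c - 4)*(c + 2)*(c^3 + 4*c^2 - c - 4) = (c - 4)*(c - 1)*(c + 2)*(c^2 + 5*c + 4) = (c - 4)*(c - 1)*(c + 1)*(c + 2)*(c + 4)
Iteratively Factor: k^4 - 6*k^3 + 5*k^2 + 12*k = (k)*(k^3 - 6*k^2 + 5*k + 12) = k*(k - 4)*(k^2 - 2*k - 3) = k*(k - 4)*(k + 1)*(k - 3)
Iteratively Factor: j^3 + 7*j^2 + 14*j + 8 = (j + 4)*(j^2 + 3*j + 2) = (j + 2)*(j + 4)*(j + 1)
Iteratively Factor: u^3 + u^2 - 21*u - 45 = (u + 3)*(u^2 - 2*u - 15) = (u - 5)*(u + 3)*(u + 3)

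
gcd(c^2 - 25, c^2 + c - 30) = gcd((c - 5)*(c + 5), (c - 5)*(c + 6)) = c - 5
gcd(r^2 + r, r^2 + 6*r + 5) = r + 1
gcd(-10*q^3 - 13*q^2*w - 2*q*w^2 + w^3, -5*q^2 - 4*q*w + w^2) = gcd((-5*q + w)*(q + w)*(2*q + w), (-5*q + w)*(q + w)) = 5*q^2 + 4*q*w - w^2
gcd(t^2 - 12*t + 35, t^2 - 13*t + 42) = t - 7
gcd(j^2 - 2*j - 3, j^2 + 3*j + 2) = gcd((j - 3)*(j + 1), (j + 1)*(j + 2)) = j + 1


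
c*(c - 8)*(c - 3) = c^3 - 11*c^2 + 24*c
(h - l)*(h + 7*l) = h^2 + 6*h*l - 7*l^2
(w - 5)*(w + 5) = w^2 - 25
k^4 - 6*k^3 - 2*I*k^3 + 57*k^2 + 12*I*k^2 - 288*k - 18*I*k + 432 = (k - 3)^2*(k - 8*I)*(k + 6*I)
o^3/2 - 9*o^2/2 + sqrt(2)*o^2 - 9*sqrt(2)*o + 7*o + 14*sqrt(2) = (o/2 + sqrt(2))*(o - 7)*(o - 2)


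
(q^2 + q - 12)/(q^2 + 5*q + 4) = (q - 3)/(q + 1)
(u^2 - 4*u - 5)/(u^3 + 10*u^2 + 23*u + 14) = (u - 5)/(u^2 + 9*u + 14)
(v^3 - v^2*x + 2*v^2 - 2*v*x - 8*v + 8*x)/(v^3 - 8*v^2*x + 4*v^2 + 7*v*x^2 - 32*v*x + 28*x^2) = (2 - v)/(-v + 7*x)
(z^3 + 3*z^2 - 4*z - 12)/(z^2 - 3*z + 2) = (z^2 + 5*z + 6)/(z - 1)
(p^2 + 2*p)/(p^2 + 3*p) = (p + 2)/(p + 3)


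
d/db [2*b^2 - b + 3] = 4*b - 1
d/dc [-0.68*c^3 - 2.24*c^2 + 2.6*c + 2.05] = -2.04*c^2 - 4.48*c + 2.6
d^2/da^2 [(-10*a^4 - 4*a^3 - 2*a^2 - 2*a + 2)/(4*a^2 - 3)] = 4*(-80*a^6 + 180*a^4 - 40*a^3 - 258*a^2 - 90*a + 3)/(64*a^6 - 144*a^4 + 108*a^2 - 27)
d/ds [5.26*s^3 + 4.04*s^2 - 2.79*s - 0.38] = 15.78*s^2 + 8.08*s - 2.79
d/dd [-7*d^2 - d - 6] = -14*d - 1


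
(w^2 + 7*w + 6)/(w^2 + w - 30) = (w + 1)/(w - 5)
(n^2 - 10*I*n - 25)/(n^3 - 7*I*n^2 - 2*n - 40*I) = (n - 5*I)/(n^2 - 2*I*n + 8)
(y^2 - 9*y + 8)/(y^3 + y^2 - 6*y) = (y^2 - 9*y + 8)/(y*(y^2 + y - 6))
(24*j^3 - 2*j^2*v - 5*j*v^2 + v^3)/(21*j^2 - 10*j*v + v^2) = (-8*j^2 - 2*j*v + v^2)/(-7*j + v)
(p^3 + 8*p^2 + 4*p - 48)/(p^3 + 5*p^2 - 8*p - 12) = (p + 4)/(p + 1)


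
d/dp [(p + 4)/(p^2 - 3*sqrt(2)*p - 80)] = (p^2 - 3*sqrt(2)*p - (p + 4)*(2*p - 3*sqrt(2)) - 80)/(-p^2 + 3*sqrt(2)*p + 80)^2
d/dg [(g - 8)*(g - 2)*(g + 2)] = 3*g^2 - 16*g - 4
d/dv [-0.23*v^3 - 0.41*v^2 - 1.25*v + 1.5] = -0.69*v^2 - 0.82*v - 1.25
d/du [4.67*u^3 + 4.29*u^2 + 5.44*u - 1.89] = 14.01*u^2 + 8.58*u + 5.44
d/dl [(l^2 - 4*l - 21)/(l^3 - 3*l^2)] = (-l^3 + 8*l^2 + 51*l - 126)/(l^3*(l^2 - 6*l + 9))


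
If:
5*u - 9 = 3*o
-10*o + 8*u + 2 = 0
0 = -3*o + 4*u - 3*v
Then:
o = 41/13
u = 48/13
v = 23/13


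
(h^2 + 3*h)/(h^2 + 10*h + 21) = h/(h + 7)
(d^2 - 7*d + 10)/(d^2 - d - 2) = (d - 5)/(d + 1)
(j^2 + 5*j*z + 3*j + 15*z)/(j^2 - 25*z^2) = (-j - 3)/(-j + 5*z)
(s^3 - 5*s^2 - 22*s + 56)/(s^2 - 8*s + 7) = (s^2 + 2*s - 8)/(s - 1)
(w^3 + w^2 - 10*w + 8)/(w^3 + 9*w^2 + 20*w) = (w^2 - 3*w + 2)/(w*(w + 5))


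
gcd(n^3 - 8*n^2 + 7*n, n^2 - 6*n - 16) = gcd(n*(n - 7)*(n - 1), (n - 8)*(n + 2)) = 1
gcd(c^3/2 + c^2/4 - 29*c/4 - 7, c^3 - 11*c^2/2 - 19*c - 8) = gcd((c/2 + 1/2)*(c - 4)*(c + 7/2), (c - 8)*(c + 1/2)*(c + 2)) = 1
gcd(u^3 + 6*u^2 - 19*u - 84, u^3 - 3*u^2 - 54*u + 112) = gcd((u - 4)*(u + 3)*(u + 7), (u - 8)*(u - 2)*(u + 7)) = u + 7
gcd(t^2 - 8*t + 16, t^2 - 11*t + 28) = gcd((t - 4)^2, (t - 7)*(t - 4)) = t - 4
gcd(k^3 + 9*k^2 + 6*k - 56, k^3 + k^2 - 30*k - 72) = k + 4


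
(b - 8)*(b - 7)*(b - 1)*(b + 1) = b^4 - 15*b^3 + 55*b^2 + 15*b - 56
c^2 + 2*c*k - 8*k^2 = (c - 2*k)*(c + 4*k)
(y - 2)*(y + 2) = y^2 - 4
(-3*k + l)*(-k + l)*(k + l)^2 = 3*k^4 + 2*k^3*l - 4*k^2*l^2 - 2*k*l^3 + l^4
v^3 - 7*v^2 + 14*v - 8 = (v - 4)*(v - 2)*(v - 1)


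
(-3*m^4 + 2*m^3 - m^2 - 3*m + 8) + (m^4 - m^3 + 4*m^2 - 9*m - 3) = -2*m^4 + m^3 + 3*m^2 - 12*m + 5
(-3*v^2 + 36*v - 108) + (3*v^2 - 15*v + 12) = 21*v - 96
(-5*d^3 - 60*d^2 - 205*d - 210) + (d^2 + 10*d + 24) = -5*d^3 - 59*d^2 - 195*d - 186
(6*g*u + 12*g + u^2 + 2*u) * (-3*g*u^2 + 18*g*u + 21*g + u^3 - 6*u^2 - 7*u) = -18*g^2*u^3 + 72*g^2*u^2 + 342*g^2*u + 252*g^2 + 3*g*u^4 - 12*g*u^3 - 57*g*u^2 - 42*g*u + u^5 - 4*u^4 - 19*u^3 - 14*u^2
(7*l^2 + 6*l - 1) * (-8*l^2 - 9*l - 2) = -56*l^4 - 111*l^3 - 60*l^2 - 3*l + 2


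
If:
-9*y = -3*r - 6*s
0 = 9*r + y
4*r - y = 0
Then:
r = 0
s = 0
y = 0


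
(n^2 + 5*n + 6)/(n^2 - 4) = (n + 3)/(n - 2)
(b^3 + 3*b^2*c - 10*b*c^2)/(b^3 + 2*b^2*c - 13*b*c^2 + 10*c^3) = b/(b - c)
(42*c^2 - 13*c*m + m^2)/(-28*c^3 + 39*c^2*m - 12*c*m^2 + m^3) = (-6*c + m)/(4*c^2 - 5*c*m + m^2)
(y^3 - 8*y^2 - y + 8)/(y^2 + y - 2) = (y^2 - 7*y - 8)/(y + 2)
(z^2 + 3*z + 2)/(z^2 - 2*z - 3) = (z + 2)/(z - 3)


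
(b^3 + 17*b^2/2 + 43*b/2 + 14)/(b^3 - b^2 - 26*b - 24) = (b + 7/2)/(b - 6)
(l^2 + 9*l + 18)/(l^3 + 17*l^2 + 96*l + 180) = (l + 3)/(l^2 + 11*l + 30)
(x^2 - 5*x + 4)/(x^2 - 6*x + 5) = (x - 4)/(x - 5)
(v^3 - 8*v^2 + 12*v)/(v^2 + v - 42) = v*(v - 2)/(v + 7)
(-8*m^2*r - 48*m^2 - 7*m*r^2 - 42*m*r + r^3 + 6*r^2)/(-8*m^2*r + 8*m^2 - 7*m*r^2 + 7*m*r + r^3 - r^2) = (r + 6)/(r - 1)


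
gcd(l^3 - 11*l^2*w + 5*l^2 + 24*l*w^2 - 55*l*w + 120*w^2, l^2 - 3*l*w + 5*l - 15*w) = -l^2 + 3*l*w - 5*l + 15*w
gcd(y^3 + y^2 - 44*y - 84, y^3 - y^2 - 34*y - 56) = y^2 - 5*y - 14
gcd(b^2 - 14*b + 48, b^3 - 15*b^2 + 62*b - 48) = b^2 - 14*b + 48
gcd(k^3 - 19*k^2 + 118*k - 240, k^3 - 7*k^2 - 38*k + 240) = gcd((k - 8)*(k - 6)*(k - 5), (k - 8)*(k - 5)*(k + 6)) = k^2 - 13*k + 40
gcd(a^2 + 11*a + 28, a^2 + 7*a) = a + 7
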